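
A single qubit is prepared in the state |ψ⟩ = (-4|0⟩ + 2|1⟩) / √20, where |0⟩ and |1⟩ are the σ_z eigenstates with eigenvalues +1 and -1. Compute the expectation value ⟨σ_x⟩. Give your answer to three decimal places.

⟨σ_x⟩ = 2 Re(a* b)/(|a|²+|b|²) with a = -4, b = 2.
a* b = -8, so ⟨σ_x⟩ = -16/20.

-0.800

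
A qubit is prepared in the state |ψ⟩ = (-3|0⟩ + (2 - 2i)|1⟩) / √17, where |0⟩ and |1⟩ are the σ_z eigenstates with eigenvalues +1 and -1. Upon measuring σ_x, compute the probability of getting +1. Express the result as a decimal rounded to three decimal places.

|+x⟩ = (|0⟩ + |1⟩)/√2, so ⟨+x|ψ⟩ = (-1 - 2i) / (√2·√17).
P = |-1 - 2i|² / 34 = 5/34.

0.147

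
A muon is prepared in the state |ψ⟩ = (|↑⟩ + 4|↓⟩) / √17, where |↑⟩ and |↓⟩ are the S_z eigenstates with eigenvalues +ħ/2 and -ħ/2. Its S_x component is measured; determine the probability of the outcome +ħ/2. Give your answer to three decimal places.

0.735

|+x⟩ = (|↑⟩ + |↓⟩)/√2, so ⟨+x|ψ⟩ = (5) / (√2·√17).
P = |5|² / 34 = 25/34.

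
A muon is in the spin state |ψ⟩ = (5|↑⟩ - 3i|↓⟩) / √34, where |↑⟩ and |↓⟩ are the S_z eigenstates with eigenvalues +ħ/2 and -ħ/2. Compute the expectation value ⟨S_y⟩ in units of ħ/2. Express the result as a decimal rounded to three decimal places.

-0.882

⟨σ_y⟩ = 2 Im(a* b)/(|a|²+|b|²) with a = 5, b = -3i.
a* b = -15i, so ⟨σ_y⟩ = -30/34.
⟨S_y⟩ = (ħ/2)·⟨σ_y⟩.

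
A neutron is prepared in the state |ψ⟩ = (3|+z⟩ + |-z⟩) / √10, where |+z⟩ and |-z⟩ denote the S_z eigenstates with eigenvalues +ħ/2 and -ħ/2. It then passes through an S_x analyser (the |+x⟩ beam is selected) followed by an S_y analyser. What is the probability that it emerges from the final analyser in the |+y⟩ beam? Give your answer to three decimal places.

First analyser (S_x): P(|+x⟩) = |⟨+x|ψ⟩|² = 16/20.
After stage 1 the state is |+x⟩; P(|+y⟩) = |⟨+y|+x⟩|² = 1/2.
Joint probability = 16/20 × 1/2 = 0.400.

0.400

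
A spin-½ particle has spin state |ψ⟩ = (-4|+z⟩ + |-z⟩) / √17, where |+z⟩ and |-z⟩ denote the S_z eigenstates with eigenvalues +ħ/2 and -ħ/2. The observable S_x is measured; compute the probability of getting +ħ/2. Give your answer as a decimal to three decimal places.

0.265

|+x⟩ = (|+z⟩ + |-z⟩)/√2, so ⟨+x|ψ⟩ = (-3) / (√2·√17).
P = |-3|² / 34 = 9/34.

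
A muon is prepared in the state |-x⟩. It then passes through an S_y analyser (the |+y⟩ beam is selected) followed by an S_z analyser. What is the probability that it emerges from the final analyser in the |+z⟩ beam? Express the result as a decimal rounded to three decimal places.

0.250

First analyser (S_y): from |-x⟩, P(|+y⟩) = 1/2.
After stage 1 the state is |+y⟩; P(|+z⟩) = |⟨+z|+y⟩|² = 1/2.
Joint probability = 1/2 × 1/2 = 0.250.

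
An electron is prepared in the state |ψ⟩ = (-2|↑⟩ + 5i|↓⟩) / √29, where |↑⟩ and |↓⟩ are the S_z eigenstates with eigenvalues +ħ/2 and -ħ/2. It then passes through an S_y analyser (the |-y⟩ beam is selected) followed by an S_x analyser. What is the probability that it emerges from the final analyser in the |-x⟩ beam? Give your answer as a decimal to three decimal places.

0.422

First analyser (S_y): P(|-y⟩) = |⟨-y|ψ⟩|² = 49/58.
After stage 1 the state is |-y⟩; P(|-x⟩) = |⟨-x|-y⟩|² = 1/2.
Joint probability = 49/58 × 1/2 = 0.422.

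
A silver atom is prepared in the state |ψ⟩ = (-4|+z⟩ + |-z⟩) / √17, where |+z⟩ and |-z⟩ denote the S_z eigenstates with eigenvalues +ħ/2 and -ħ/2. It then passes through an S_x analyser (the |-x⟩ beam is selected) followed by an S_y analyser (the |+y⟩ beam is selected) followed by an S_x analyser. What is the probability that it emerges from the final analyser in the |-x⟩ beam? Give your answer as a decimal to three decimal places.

0.184

First analyser (S_x): P(|-x⟩) = |⟨-x|ψ⟩|² = 25/34.
After stage 1 the state is |-x⟩; P(|+y⟩) = |⟨+y|-x⟩|² = 1/2.
After stage 2 the state is |+y⟩; P(|-x⟩) = |⟨-x|+y⟩|² = 1/2.
Joint probability = 25/34 × 1/2 × 1/2 = 0.184.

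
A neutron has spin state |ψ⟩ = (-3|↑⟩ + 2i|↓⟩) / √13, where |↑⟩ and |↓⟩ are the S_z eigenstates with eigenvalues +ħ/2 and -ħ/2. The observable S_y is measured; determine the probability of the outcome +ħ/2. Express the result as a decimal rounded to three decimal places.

|+y⟩ = (|↑⟩ + i|↓⟩)/√2, so ⟨+y|ψ⟩ = (-1) / (√2·√13).
P = |-1|² / 26 = 1/26.

0.038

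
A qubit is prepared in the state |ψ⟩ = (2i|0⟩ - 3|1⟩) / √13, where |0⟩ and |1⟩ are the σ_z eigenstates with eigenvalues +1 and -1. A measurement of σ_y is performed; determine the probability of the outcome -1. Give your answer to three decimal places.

|-y⟩ = (|0⟩ - i|1⟩)/√2, so ⟨-y|ψ⟩ = (-i) / (√2·√13).
P = |-i|² / 26 = 1/26.

0.038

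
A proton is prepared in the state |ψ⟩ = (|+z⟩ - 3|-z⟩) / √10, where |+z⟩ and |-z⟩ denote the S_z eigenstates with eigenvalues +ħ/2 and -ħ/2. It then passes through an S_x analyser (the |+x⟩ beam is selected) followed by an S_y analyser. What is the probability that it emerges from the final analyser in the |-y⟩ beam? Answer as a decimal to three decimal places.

First analyser (S_x): P(|+x⟩) = |⟨+x|ψ⟩|² = 4/20.
After stage 1 the state is |+x⟩; P(|-y⟩) = |⟨-y|+x⟩|² = 1/2.
Joint probability = 4/20 × 1/2 = 0.100.

0.100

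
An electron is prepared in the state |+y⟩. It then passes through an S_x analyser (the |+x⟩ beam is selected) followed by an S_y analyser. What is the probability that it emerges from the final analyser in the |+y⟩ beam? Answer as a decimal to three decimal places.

0.250

First analyser (S_x): from |+y⟩, P(|+x⟩) = 1/2.
After stage 1 the state is |+x⟩; P(|+y⟩) = |⟨+y|+x⟩|² = 1/2.
Joint probability = 1/2 × 1/2 = 0.250.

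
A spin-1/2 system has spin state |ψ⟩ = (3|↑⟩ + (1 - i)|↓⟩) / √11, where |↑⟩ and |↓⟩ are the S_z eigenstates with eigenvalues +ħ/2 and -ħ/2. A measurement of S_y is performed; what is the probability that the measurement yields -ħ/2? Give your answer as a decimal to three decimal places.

|-y⟩ = (|↑⟩ - i|↓⟩)/√2, so ⟨-y|ψ⟩ = (4 + i) / (√2·√11).
P = |4 + i|² / 22 = 17/22.

0.773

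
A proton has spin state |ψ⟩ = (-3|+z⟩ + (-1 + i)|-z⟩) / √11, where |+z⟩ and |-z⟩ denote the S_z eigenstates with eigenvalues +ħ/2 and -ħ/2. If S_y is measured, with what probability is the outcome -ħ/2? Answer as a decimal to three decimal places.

|-y⟩ = (|+z⟩ - i|-z⟩)/√2, so ⟨-y|ψ⟩ = (-4 - i) / (√2·√11).
P = |-4 - i|² / 22 = 17/22.

0.773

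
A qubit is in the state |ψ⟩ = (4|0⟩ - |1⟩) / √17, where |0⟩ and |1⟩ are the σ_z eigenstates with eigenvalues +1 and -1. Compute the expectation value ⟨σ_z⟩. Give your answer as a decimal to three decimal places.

0.882

⟨σ_z⟩ = |a|² - |b|² divided by |a|²+|b|², with a, b the |0⟩, |1⟩ amplitudes.
= (16 - 1)/17 = 15/17.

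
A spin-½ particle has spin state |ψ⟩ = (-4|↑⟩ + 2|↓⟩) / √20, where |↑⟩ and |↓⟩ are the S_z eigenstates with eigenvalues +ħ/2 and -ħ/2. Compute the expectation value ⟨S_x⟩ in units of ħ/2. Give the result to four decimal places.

⟨σ_x⟩ = 2 Re(a* b)/(|a|²+|b|²) with a = -4, b = 2.
a* b = -8, so ⟨σ_x⟩ = -16/20.
⟨S_x⟩ = (ħ/2)·⟨σ_x⟩.

-0.8000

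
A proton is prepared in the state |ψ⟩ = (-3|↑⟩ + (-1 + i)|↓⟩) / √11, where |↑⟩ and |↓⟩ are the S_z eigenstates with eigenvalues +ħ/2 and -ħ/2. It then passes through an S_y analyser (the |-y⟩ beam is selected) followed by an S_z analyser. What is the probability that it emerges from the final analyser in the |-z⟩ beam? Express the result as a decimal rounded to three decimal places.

First analyser (S_y): P(|-y⟩) = |⟨-y|ψ⟩|² = 17/22.
After stage 1 the state is |-y⟩; P(|-z⟩) = |⟨-z|-y⟩|² = 1/2.
Joint probability = 17/22 × 1/2 = 0.386.

0.386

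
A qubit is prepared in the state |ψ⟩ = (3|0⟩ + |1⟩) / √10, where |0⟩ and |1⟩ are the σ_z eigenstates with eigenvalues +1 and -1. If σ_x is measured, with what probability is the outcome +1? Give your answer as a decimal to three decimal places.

0.800

|+x⟩ = (|0⟩ + |1⟩)/√2, so ⟨+x|ψ⟩ = (4) / (√2·√10).
P = |4|² / 20 = 16/20.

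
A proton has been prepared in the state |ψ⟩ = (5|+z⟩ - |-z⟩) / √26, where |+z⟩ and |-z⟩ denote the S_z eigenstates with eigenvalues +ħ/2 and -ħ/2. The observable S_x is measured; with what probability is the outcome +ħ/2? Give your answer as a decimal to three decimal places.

|+x⟩ = (|+z⟩ + |-z⟩)/√2, so ⟨+x|ψ⟩ = (4) / (√2·√26).
P = |4|² / 52 = 16/52.

0.308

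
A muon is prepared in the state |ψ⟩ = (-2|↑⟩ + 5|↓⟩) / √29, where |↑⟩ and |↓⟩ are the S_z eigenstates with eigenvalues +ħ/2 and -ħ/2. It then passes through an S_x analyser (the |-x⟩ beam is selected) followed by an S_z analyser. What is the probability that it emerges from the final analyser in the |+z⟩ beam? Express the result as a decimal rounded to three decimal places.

First analyser (S_x): P(|-x⟩) = |⟨-x|ψ⟩|² = 49/58.
After stage 1 the state is |-x⟩; P(|+z⟩) = |⟨+z|-x⟩|² = 1/2.
Joint probability = 49/58 × 1/2 = 0.422.

0.422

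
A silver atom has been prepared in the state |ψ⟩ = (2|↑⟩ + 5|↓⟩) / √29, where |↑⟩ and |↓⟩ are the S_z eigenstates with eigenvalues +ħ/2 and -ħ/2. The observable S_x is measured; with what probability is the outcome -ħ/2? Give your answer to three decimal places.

|-x⟩ = (|↑⟩ - |↓⟩)/√2, so ⟨-x|ψ⟩ = (-3) / (√2·√29).
P = |-3|² / 58 = 9/58.

0.155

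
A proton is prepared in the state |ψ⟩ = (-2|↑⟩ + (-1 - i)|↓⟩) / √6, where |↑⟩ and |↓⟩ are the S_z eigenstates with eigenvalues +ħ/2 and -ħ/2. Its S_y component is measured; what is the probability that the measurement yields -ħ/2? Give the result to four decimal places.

0.1667

|-y⟩ = (|↑⟩ - i|↓⟩)/√2, so ⟨-y|ψ⟩ = (-1 - i) / (√2·√6).
P = |-1 - i|² / 12 = 2/12.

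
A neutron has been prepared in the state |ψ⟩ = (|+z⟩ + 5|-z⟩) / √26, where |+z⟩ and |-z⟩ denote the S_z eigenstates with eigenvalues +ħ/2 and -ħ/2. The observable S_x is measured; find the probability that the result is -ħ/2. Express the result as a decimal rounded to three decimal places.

|-x⟩ = (|+z⟩ - |-z⟩)/√2, so ⟨-x|ψ⟩ = (-4) / (√2·√26).
P = |-4|² / 52 = 16/52.

0.308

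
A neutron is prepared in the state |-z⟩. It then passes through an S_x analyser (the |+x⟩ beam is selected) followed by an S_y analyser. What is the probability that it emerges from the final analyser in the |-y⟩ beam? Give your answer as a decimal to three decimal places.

First analyser (S_x): from |-z⟩, P(|+x⟩) = 1/2.
After stage 1 the state is |+x⟩; P(|-y⟩) = |⟨-y|+x⟩|² = 1/2.
Joint probability = 1/2 × 1/2 = 0.250.

0.250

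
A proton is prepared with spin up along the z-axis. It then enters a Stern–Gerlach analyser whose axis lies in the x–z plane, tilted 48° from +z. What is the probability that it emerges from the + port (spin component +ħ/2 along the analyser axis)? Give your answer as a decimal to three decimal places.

For spin-½, the probability of finding spin-up along an axis at angle θ to the initial spin direction is cos²(θ/2); spin-down is sin²(θ/2).
θ = 48°, so P = cos²(24°) ≈ 0.835.

0.835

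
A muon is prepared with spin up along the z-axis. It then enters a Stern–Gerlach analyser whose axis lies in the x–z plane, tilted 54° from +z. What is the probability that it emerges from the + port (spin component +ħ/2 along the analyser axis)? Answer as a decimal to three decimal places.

0.794

For spin-½, the probability of finding spin-up along an axis at angle θ to the initial spin direction is cos²(θ/2); spin-down is sin²(θ/2).
θ = 54°, so P = cos²(27°) ≈ 0.794.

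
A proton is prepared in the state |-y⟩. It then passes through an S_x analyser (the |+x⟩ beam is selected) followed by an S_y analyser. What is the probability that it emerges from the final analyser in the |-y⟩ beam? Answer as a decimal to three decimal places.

First analyser (S_x): from |-y⟩, P(|+x⟩) = 1/2.
After stage 1 the state is |+x⟩; P(|-y⟩) = |⟨-y|+x⟩|² = 1/2.
Joint probability = 1/2 × 1/2 = 0.250.

0.250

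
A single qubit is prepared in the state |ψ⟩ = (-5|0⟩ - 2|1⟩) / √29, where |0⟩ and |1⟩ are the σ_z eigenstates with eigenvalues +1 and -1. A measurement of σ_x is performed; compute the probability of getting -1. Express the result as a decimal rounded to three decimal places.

|-x⟩ = (|0⟩ - |1⟩)/√2, so ⟨-x|ψ⟩ = (-3) / (√2·√29).
P = |-3|² / 58 = 9/58.

0.155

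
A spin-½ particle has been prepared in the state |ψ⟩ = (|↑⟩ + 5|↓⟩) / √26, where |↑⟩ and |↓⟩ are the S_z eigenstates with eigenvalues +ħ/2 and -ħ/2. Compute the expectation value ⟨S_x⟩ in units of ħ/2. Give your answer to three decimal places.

⟨σ_x⟩ = 2 Re(a* b)/(|a|²+|b|²) with a = 1, b = 5.
a* b = 5, so ⟨σ_x⟩ = 10/26.
⟨S_x⟩ = (ħ/2)·⟨σ_x⟩.

0.385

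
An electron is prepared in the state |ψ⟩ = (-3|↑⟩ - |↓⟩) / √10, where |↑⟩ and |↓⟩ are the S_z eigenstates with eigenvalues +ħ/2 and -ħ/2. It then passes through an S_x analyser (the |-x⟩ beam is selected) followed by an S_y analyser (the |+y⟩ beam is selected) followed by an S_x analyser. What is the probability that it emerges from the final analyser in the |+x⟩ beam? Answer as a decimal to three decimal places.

First analyser (S_x): P(|-x⟩) = |⟨-x|ψ⟩|² = 4/20.
After stage 1 the state is |-x⟩; P(|+y⟩) = |⟨+y|-x⟩|² = 1/2.
After stage 2 the state is |+y⟩; P(|+x⟩) = |⟨+x|+y⟩|² = 1/2.
Joint probability = 4/20 × 1/2 × 1/2 = 0.050.

0.050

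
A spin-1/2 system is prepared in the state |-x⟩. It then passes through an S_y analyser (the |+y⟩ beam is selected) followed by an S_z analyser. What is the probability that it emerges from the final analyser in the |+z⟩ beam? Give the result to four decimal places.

0.2500

First analyser (S_y): from |-x⟩, P(|+y⟩) = 1/2.
After stage 1 the state is |+y⟩; P(|+z⟩) = |⟨+z|+y⟩|² = 1/2.
Joint probability = 1/2 × 1/2 = 0.2500.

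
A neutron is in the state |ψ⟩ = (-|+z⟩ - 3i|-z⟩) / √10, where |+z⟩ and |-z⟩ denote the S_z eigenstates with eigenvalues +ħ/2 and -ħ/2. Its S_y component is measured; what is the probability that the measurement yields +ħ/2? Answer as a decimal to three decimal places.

0.800

|+y⟩ = (|+z⟩ + i|-z⟩)/√2, so ⟨+y|ψ⟩ = (-4) / (√2·√10).
P = |-4|² / 20 = 16/20.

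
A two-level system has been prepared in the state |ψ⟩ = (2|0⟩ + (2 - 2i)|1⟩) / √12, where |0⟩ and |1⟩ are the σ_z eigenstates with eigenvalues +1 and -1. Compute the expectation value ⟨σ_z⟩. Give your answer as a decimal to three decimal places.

⟨σ_z⟩ = |a|² - |b|² divided by |a|²+|b|², with a, b the |0⟩, |1⟩ amplitudes.
= (4 - 8)/12 = -4/12.

-0.333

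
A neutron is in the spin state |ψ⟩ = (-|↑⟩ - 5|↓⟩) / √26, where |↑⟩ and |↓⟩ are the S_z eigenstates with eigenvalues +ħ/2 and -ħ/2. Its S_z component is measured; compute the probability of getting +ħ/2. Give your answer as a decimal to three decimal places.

0.038

The +ħ/2 outcome corresponds to |↑⟩. Its amplitude in |ψ⟩ is -1/√26.
P = |-1|² / 26 = 1/26.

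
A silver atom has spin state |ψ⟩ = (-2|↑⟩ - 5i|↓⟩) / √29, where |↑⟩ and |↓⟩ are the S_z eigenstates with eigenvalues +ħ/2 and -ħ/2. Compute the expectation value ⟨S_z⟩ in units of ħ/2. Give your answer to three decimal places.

⟨σ_z⟩ = |a|² - |b|² divided by |a|²+|b|², with a, b the |↑⟩, |↓⟩ amplitudes.
= (4 - 25)/29 = -21/29.
⟨S_z⟩ = (ħ/2)·⟨σ_z⟩.

-0.724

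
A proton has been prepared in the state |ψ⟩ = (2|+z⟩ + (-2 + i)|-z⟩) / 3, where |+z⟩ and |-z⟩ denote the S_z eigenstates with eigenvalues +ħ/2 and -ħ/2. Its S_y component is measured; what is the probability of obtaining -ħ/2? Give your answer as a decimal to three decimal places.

0.278

|-y⟩ = (|+z⟩ - i|-z⟩)/√2, so ⟨-y|ψ⟩ = (1 - 2i) / (√2·3).
P = |1 - 2i|² / 18 = 5/18.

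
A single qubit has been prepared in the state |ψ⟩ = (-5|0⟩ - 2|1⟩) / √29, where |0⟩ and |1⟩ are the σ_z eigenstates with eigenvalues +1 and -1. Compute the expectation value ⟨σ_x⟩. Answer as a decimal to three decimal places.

⟨σ_x⟩ = 2 Re(a* b)/(|a|²+|b|²) with a = -5, b = -2.
a* b = 10, so ⟨σ_x⟩ = 20/29.

0.690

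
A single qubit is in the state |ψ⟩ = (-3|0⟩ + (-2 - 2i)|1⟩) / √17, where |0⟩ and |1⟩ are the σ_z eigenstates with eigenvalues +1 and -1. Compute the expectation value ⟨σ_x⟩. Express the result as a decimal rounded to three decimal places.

⟨σ_x⟩ = 2 Re(a* b)/(|a|²+|b|²) with a = -3, b = (-2 - 2i).
a* b = (6 + 6i), so ⟨σ_x⟩ = 12/17.

0.706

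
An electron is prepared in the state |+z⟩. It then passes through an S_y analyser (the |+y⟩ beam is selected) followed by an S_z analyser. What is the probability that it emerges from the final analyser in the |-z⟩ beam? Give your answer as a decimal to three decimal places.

First analyser (S_y): from |+z⟩, P(|+y⟩) = 1/2.
After stage 1 the state is |+y⟩; P(|-z⟩) = |⟨-z|+y⟩|² = 1/2.
Joint probability = 1/2 × 1/2 = 0.250.

0.250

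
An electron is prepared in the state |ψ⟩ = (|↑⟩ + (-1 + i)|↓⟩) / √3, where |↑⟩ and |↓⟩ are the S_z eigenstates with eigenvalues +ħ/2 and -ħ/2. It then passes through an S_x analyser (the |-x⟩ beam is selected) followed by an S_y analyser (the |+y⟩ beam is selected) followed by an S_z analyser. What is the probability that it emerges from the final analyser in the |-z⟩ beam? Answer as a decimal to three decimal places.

0.208

First analyser (S_x): P(|-x⟩) = |⟨-x|ψ⟩|² = 5/6.
After stage 1 the state is |-x⟩; P(|+y⟩) = |⟨+y|-x⟩|² = 1/2.
After stage 2 the state is |+y⟩; P(|-z⟩) = |⟨-z|+y⟩|² = 1/2.
Joint probability = 5/6 × 1/2 × 1/2 = 0.208.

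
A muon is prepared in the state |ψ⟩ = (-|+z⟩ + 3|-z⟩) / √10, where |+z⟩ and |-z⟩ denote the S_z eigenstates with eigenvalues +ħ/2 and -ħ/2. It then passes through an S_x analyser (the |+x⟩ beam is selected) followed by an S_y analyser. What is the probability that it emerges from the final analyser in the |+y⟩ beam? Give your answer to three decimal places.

0.100

First analyser (S_x): P(|+x⟩) = |⟨+x|ψ⟩|² = 4/20.
After stage 1 the state is |+x⟩; P(|+y⟩) = |⟨+y|+x⟩|² = 1/2.
Joint probability = 4/20 × 1/2 = 0.100.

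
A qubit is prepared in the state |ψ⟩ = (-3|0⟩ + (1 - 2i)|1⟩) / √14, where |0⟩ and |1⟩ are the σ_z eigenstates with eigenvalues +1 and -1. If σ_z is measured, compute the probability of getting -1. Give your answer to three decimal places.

The -1 outcome corresponds to |1⟩. Its amplitude in |ψ⟩ is (1 - 2i)/√14.
P = |1 - 2i|² / 14 = 5/14.

0.357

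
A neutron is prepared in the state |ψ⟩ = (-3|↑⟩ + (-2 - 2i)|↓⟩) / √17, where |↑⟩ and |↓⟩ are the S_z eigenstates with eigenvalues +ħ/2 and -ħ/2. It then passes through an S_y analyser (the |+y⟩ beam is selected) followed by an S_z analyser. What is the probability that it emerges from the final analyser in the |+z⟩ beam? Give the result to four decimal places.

0.4265

First analyser (S_y): P(|+y⟩) = |⟨+y|ψ⟩|² = 29/34.
After stage 1 the state is |+y⟩; P(|+z⟩) = |⟨+z|+y⟩|² = 1/2.
Joint probability = 29/34 × 1/2 = 0.4265.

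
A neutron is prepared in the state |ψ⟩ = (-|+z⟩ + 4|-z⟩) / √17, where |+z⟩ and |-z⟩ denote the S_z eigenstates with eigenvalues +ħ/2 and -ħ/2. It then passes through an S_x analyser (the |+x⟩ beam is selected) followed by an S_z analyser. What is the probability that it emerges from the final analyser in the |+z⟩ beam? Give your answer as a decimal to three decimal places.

First analyser (S_x): P(|+x⟩) = |⟨+x|ψ⟩|² = 9/34.
After stage 1 the state is |+x⟩; P(|+z⟩) = |⟨+z|+x⟩|² = 1/2.
Joint probability = 9/34 × 1/2 = 0.132.

0.132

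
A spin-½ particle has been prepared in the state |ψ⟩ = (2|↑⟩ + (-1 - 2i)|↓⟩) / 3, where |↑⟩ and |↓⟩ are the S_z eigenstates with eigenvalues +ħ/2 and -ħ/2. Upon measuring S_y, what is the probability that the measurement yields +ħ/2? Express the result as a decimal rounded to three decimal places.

0.056

|+y⟩ = (|↑⟩ + i|↓⟩)/√2, so ⟨+y|ψ⟩ = (i) / (√2·3).
P = |i|² / 18 = 1/18.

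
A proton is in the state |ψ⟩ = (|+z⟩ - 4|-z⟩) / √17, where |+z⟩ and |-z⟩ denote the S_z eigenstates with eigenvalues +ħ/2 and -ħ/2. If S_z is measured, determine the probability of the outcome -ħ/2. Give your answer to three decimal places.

The -ħ/2 outcome corresponds to |-z⟩. Its amplitude in |ψ⟩ is -4/√17.
P = |-4|² / 17 = 16/17.

0.941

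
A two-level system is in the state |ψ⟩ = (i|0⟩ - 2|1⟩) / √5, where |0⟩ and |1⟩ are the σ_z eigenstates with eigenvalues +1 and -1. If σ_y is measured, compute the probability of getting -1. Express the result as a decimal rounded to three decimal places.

0.100

|-y⟩ = (|0⟩ - i|1⟩)/√2, so ⟨-y|ψ⟩ = (-i) / (√2·√5).
P = |-i|² / 10 = 1/10.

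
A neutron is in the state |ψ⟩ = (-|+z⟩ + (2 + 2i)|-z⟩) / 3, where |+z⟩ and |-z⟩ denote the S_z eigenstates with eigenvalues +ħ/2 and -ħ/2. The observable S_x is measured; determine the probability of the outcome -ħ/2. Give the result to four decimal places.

|-x⟩ = (|+z⟩ - |-z⟩)/√2, so ⟨-x|ψ⟩ = (-3 - 2i) / (√2·3).
P = |-3 - 2i|² / 18 = 13/18.

0.7222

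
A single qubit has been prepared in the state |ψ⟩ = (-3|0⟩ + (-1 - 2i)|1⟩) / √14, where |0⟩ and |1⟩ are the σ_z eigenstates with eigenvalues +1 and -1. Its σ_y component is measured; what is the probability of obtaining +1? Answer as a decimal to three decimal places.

|+y⟩ = (|0⟩ + i|1⟩)/√2, so ⟨+y|ψ⟩ = (-5 + i) / (√2·√14).
P = |-5 + i|² / 28 = 26/28.

0.929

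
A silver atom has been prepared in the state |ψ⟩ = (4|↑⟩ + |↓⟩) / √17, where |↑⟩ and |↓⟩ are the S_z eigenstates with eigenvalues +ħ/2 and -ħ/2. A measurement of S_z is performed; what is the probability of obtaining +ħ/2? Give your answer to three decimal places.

The +ħ/2 outcome corresponds to |↑⟩. Its amplitude in |ψ⟩ is 4/√17.
P = |4|² / 17 = 16/17.

0.941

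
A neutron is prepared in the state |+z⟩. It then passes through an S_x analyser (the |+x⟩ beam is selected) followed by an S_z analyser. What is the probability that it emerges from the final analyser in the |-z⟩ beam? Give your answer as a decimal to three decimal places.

0.250

First analyser (S_x): from |+z⟩, P(|+x⟩) = 1/2.
After stage 1 the state is |+x⟩; P(|-z⟩) = |⟨-z|+x⟩|² = 1/2.
Joint probability = 1/2 × 1/2 = 0.250.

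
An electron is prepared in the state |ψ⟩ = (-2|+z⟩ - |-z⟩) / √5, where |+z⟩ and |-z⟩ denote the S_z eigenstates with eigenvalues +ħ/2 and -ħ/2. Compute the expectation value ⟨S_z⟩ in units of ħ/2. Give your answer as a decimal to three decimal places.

0.600

⟨σ_z⟩ = |a|² - |b|² divided by |a|²+|b|², with a, b the |+z⟩, |-z⟩ amplitudes.
= (4 - 1)/5 = 3/5.
⟨S_z⟩ = (ħ/2)·⟨σ_z⟩.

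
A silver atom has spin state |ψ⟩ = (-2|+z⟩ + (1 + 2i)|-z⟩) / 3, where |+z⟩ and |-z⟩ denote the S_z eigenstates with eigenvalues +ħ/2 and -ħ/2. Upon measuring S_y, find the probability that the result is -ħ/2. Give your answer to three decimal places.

|-y⟩ = (|+z⟩ - i|-z⟩)/√2, so ⟨-y|ψ⟩ = (-4 + i) / (√2·3).
P = |-4 + i|² / 18 = 17/18.

0.944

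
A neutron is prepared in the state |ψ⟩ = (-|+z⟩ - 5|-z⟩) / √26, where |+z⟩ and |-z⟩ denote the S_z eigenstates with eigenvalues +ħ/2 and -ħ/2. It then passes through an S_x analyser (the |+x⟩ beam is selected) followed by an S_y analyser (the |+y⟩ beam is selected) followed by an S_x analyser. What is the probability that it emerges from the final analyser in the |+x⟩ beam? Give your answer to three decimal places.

0.173

First analyser (S_x): P(|+x⟩) = |⟨+x|ψ⟩|² = 36/52.
After stage 1 the state is |+x⟩; P(|+y⟩) = |⟨+y|+x⟩|² = 1/2.
After stage 2 the state is |+y⟩; P(|+x⟩) = |⟨+x|+y⟩|² = 1/2.
Joint probability = 36/52 × 1/2 × 1/2 = 0.173.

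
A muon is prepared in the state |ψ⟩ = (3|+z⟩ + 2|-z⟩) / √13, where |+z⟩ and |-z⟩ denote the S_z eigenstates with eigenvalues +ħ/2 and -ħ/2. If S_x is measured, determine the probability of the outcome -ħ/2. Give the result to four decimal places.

0.0385

|-x⟩ = (|+z⟩ - |-z⟩)/√2, so ⟨-x|ψ⟩ = (1) / (√2·√13).
P = |1|² / 26 = 1/26.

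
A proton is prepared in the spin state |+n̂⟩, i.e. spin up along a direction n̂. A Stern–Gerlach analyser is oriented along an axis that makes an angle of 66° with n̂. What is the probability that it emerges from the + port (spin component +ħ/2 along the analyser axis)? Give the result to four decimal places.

For spin-½, the probability of finding spin-up along an axis at angle θ to the initial spin direction is cos²(θ/2); spin-down is sin²(θ/2).
θ = 66°, so P = cos²(33°) ≈ 0.7034.

0.7034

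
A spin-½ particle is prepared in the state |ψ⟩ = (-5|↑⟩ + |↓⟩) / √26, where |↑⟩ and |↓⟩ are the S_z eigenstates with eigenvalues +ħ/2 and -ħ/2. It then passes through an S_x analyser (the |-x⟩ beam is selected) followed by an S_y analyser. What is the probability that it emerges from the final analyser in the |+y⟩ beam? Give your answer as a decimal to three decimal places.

First analyser (S_x): P(|-x⟩) = |⟨-x|ψ⟩|² = 36/52.
After stage 1 the state is |-x⟩; P(|+y⟩) = |⟨+y|-x⟩|² = 1/2.
Joint probability = 36/52 × 1/2 = 0.346.

0.346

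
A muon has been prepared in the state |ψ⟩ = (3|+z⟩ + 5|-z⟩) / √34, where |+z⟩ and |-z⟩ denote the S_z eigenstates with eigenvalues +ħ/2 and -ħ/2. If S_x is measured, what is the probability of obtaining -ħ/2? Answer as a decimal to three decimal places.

0.059

|-x⟩ = (|+z⟩ - |-z⟩)/√2, so ⟨-x|ψ⟩ = (-2) / (√2·√34).
P = |-2|² / 68 = 4/68.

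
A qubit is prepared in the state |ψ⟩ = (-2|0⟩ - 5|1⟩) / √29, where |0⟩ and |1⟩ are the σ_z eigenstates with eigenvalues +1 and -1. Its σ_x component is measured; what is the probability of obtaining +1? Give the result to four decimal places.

0.8448

|+x⟩ = (|0⟩ + |1⟩)/√2, so ⟨+x|ψ⟩ = (-7) / (√2·√29).
P = |-7|² / 58 = 49/58.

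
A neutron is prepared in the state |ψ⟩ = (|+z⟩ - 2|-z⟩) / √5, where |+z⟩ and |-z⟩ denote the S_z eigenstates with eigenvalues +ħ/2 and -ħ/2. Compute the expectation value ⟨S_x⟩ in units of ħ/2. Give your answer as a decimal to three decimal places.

-0.800

⟨σ_x⟩ = 2 Re(a* b)/(|a|²+|b|²) with a = 1, b = -2.
a* b = -2, so ⟨σ_x⟩ = -4/5.
⟨S_x⟩ = (ħ/2)·⟨σ_x⟩.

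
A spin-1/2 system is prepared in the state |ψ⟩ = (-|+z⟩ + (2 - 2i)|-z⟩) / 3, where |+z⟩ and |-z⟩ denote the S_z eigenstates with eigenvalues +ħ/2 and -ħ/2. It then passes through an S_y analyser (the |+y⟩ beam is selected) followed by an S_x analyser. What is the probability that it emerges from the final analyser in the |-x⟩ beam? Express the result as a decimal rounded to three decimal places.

0.361

First analyser (S_y): P(|+y⟩) = |⟨+y|ψ⟩|² = 13/18.
After stage 1 the state is |+y⟩; P(|-x⟩) = |⟨-x|+y⟩|² = 1/2.
Joint probability = 13/18 × 1/2 = 0.361.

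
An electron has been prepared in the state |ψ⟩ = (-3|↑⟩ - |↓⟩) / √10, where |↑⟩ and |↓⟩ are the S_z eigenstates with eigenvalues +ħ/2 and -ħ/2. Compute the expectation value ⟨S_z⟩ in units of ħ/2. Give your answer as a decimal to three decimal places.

⟨σ_z⟩ = |a|² - |b|² divided by |a|²+|b|², with a, b the |↑⟩, |↓⟩ amplitudes.
= (9 - 1)/10 = 8/10.
⟨S_z⟩ = (ħ/2)·⟨σ_z⟩.

0.800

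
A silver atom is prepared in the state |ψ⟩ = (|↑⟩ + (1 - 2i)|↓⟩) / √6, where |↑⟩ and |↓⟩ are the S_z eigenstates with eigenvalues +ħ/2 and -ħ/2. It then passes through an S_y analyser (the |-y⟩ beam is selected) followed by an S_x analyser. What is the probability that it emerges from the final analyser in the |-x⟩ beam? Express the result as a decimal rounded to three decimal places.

0.417

First analyser (S_y): P(|-y⟩) = |⟨-y|ψ⟩|² = 10/12.
After stage 1 the state is |-y⟩; P(|-x⟩) = |⟨-x|-y⟩|² = 1/2.
Joint probability = 10/12 × 1/2 = 0.417.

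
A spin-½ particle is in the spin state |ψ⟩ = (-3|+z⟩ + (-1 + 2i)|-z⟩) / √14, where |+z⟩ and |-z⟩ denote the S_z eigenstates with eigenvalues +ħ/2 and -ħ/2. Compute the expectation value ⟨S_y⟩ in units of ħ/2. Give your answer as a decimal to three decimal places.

⟨σ_y⟩ = 2 Im(a* b)/(|a|²+|b|²) with a = -3, b = (-1 + 2i).
a* b = (3 - 6i), so ⟨σ_y⟩ = -12/14.
⟨S_y⟩ = (ħ/2)·⟨σ_y⟩.

-0.857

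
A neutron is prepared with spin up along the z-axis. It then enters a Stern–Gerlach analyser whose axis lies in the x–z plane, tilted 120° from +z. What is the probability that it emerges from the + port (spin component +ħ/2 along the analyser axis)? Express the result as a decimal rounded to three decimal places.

0.250

For spin-½, the probability of finding spin-up along an axis at angle θ to the initial spin direction is cos²(θ/2); spin-down is sin²(θ/2).
θ = 120°, so P = cos²(60°) ≈ 0.250.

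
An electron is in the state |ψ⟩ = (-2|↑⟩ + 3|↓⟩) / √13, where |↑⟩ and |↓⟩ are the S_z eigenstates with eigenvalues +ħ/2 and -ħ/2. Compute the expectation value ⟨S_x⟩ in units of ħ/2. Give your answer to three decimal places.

⟨σ_x⟩ = 2 Re(a* b)/(|a|²+|b|²) with a = -2, b = 3.
a* b = -6, so ⟨σ_x⟩ = -12/13.
⟨S_x⟩ = (ħ/2)·⟨σ_x⟩.

-0.923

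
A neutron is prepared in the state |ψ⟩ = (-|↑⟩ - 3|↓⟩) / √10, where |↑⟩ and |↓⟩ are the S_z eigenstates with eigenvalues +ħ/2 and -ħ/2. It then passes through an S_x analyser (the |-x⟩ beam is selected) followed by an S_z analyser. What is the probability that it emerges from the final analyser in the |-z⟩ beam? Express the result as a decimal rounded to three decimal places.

0.100

First analyser (S_x): P(|-x⟩) = |⟨-x|ψ⟩|² = 4/20.
After stage 1 the state is |-x⟩; P(|-z⟩) = |⟨-z|-x⟩|² = 1/2.
Joint probability = 4/20 × 1/2 = 0.100.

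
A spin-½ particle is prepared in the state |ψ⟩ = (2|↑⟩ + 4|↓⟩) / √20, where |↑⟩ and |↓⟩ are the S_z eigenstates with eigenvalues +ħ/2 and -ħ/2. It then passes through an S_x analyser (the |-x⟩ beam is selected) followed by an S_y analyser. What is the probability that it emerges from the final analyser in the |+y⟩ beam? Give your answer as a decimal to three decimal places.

First analyser (S_x): P(|-x⟩) = |⟨-x|ψ⟩|² = 4/40.
After stage 1 the state is |-x⟩; P(|+y⟩) = |⟨+y|-x⟩|² = 1/2.
Joint probability = 4/40 × 1/2 = 0.050.

0.050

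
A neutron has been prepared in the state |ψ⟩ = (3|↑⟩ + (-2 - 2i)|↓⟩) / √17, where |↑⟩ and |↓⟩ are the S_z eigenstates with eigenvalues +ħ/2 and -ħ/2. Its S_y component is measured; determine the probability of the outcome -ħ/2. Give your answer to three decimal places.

0.853

|-y⟩ = (|↑⟩ - i|↓⟩)/√2, so ⟨-y|ψ⟩ = (5 - 2i) / (√2·√17).
P = |5 - 2i|² / 34 = 29/34.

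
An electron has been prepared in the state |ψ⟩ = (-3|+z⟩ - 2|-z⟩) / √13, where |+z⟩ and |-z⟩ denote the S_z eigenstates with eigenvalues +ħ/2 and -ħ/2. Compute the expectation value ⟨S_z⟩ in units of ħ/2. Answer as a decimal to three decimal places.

⟨σ_z⟩ = |a|² - |b|² divided by |a|²+|b|², with a, b the |+z⟩, |-z⟩ amplitudes.
= (9 - 4)/13 = 5/13.
⟨S_z⟩ = (ħ/2)·⟨σ_z⟩.

0.385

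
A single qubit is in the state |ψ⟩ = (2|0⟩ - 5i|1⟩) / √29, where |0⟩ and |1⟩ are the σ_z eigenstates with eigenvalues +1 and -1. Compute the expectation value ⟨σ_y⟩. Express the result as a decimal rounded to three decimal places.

⟨σ_y⟩ = 2 Im(a* b)/(|a|²+|b|²) with a = 2, b = -5i.
a* b = -10i, so ⟨σ_y⟩ = -20/29.

-0.690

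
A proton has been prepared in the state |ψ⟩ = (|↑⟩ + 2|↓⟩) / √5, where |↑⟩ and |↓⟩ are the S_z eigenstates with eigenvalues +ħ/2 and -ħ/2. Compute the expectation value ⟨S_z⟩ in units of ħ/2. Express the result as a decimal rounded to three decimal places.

-0.600

⟨σ_z⟩ = |a|² - |b|² divided by |a|²+|b|², with a, b the |↑⟩, |↓⟩ amplitudes.
= (1 - 4)/5 = -3/5.
⟨S_z⟩ = (ħ/2)·⟨σ_z⟩.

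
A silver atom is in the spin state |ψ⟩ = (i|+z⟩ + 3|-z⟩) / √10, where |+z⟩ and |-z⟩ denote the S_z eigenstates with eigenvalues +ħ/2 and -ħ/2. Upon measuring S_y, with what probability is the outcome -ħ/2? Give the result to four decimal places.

0.8000

|-y⟩ = (|+z⟩ - i|-z⟩)/√2, so ⟨-y|ψ⟩ = (4i) / (√2·√10).
P = |4i|² / 20 = 16/20.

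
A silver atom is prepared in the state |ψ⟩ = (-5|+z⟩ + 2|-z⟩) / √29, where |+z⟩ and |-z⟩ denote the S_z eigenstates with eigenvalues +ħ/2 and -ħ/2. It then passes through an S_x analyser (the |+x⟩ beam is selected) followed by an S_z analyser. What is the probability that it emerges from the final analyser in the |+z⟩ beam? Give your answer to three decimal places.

First analyser (S_x): P(|+x⟩) = |⟨+x|ψ⟩|² = 9/58.
After stage 1 the state is |+x⟩; P(|+z⟩) = |⟨+z|+x⟩|² = 1/2.
Joint probability = 9/58 × 1/2 = 0.078.

0.078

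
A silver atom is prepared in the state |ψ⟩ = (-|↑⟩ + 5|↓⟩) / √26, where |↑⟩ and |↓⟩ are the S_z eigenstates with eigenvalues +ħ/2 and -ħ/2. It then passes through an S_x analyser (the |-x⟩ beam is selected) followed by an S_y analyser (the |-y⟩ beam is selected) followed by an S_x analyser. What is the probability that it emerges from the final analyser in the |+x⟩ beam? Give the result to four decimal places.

0.1731

First analyser (S_x): P(|-x⟩) = |⟨-x|ψ⟩|² = 36/52.
After stage 1 the state is |-x⟩; P(|-y⟩) = |⟨-y|-x⟩|² = 1/2.
After stage 2 the state is |-y⟩; P(|+x⟩) = |⟨+x|-y⟩|² = 1/2.
Joint probability = 36/52 × 1/2 × 1/2 = 0.1731.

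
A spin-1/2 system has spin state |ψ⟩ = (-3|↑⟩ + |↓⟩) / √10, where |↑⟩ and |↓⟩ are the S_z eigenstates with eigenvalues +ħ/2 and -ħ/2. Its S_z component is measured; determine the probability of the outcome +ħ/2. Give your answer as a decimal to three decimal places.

The +ħ/2 outcome corresponds to |↑⟩. Its amplitude in |ψ⟩ is -3/√10.
P = |-3|² / 10 = 9/10.

0.900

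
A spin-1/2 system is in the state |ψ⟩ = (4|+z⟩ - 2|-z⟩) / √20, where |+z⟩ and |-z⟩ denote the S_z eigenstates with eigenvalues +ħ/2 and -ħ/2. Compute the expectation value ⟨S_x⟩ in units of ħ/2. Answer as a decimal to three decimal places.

⟨σ_x⟩ = 2 Re(a* b)/(|a|²+|b|²) with a = 4, b = -2.
a* b = -8, so ⟨σ_x⟩ = -16/20.
⟨S_x⟩ = (ħ/2)·⟨σ_x⟩.

-0.800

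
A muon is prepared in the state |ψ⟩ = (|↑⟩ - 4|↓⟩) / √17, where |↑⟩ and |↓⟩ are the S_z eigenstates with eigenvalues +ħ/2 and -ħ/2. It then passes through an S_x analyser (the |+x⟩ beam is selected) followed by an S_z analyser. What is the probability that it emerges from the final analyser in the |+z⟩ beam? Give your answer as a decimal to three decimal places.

0.132

First analyser (S_x): P(|+x⟩) = |⟨+x|ψ⟩|² = 9/34.
After stage 1 the state is |+x⟩; P(|+z⟩) = |⟨+z|+x⟩|² = 1/2.
Joint probability = 9/34 × 1/2 = 0.132.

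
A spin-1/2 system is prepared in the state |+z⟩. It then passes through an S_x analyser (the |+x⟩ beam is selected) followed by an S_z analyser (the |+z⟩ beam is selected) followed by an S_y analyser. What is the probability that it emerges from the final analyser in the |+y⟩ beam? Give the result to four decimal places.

0.1250

First analyser (S_x): from |+z⟩, P(|+x⟩) = 1/2.
After stage 1 the state is |+x⟩; P(|+z⟩) = |⟨+z|+x⟩|² = 1/2.
After stage 2 the state is |+z⟩; P(|+y⟩) = |⟨+y|+z⟩|² = 1/2.
Joint probability = 1/2 × 1/2 × 1/2 = 0.1250.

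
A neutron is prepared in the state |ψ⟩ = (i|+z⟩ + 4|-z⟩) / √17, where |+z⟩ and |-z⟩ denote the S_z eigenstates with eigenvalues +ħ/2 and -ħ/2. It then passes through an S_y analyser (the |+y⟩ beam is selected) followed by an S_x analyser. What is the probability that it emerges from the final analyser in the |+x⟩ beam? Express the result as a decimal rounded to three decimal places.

First analyser (S_y): P(|+y⟩) = |⟨+y|ψ⟩|² = 9/34.
After stage 1 the state is |+y⟩; P(|+x⟩) = |⟨+x|+y⟩|² = 1/2.
Joint probability = 9/34 × 1/2 = 0.132.

0.132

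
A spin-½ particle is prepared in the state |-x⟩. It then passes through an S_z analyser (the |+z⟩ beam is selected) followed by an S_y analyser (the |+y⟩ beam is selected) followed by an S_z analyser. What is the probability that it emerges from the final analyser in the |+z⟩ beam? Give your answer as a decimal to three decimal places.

0.125

First analyser (S_z): from |-x⟩, P(|+z⟩) = 1/2.
After stage 1 the state is |+z⟩; P(|+y⟩) = |⟨+y|+z⟩|² = 1/2.
After stage 2 the state is |+y⟩; P(|+z⟩) = |⟨+z|+y⟩|² = 1/2.
Joint probability = 1/2 × 1/2 × 1/2 = 0.125.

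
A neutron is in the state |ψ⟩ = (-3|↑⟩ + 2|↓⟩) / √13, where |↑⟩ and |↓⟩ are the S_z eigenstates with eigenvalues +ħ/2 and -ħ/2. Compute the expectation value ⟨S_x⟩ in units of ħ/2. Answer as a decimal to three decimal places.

⟨σ_x⟩ = 2 Re(a* b)/(|a|²+|b|²) with a = -3, b = 2.
a* b = -6, so ⟨σ_x⟩ = -12/13.
⟨S_x⟩ = (ħ/2)·⟨σ_x⟩.

-0.923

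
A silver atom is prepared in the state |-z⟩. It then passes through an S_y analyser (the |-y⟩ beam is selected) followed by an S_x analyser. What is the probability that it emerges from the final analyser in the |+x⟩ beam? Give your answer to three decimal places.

First analyser (S_y): from |-z⟩, P(|-y⟩) = 1/2.
After stage 1 the state is |-y⟩; P(|+x⟩) = |⟨+x|-y⟩|² = 1/2.
Joint probability = 1/2 × 1/2 = 0.250.

0.250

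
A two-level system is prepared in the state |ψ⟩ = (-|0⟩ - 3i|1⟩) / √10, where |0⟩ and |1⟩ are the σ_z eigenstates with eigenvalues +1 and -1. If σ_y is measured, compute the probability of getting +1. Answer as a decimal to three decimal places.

|+y⟩ = (|0⟩ + i|1⟩)/√2, so ⟨+y|ψ⟩ = (-4) / (√2·√10).
P = |-4|² / 20 = 16/20.

0.800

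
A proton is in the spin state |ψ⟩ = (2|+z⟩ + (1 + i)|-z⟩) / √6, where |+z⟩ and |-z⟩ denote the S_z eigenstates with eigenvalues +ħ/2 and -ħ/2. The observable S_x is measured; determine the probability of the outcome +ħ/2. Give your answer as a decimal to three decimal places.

|+x⟩ = (|+z⟩ + |-z⟩)/√2, so ⟨+x|ψ⟩ = (3 + i) / (√2·√6).
P = |3 + i|² / 12 = 10/12.

0.833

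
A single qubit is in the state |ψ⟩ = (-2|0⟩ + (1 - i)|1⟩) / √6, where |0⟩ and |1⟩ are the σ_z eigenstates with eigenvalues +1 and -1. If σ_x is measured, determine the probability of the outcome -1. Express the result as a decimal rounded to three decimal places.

0.833

|-x⟩ = (|0⟩ - |1⟩)/√2, so ⟨-x|ψ⟩ = (-3 + i) / (√2·√6).
P = |-3 + i|² / 12 = 10/12.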